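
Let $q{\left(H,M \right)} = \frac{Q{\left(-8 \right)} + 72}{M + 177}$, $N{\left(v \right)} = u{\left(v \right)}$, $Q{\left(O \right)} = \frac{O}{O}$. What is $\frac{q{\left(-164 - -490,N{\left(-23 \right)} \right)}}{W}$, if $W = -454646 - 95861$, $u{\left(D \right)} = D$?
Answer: $- \frac{73}{84778078} \approx -8.6107 \cdot 10^{-7}$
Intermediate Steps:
$Q{\left(O \right)} = 1$
$W = -550507$
$N{\left(v \right)} = v$
$q{\left(H,M \right)} = \frac{73}{177 + M}$ ($q{\left(H,M \right)} = \frac{1 + 72}{M + 177} = \frac{73}{177 + M}$)
$\frac{q{\left(-164 - -490,N{\left(-23 \right)} \right)}}{W} = \frac{73 \frac{1}{177 - 23}}{-550507} = \frac{73}{154} \left(- \frac{1}{550507}\right) = - \frac{73}{84778078}$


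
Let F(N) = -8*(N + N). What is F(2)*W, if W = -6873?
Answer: 219936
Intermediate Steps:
F(N) = -16*N
F(2)*W = -16*2*(-6873) = -32*(-6873) = 219936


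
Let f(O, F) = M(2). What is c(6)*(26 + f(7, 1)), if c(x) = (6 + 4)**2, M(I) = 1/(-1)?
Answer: 2500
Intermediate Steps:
M(I) = -1
f(O, F) = -1
c(x) = 100 (c(x) = 10**2 = 100)
c(6)*(26 + f(7, 1)) = 100*(26 - 1) = 100*25 = 2500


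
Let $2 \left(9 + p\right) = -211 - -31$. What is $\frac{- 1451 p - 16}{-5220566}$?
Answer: $- \frac{143633}{5220566} \approx -0.027513$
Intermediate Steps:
$p = -99$ ($p = -9 + \frac{-211 - -31}{2} = -9 + \frac{-211 + 31}{2} = -9 + \frac{1}{2} \left(-180\right) = -9 - 90 = -99$)
$\frac{- 1451 p - 16}{-5220566} = \frac{\left(-1451\right) \left(-99\right) - 16}{-5220566} = \left(143649 - 16\right) \left(- \frac{1}{5220566}\right) = 143633 \left(- \frac{1}{5220566}\right) = - \frac{143633}{5220566}$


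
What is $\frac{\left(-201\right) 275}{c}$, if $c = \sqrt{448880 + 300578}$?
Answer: $- \frac{55275 \sqrt{749458}}{749458} \approx -63.849$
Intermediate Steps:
$c = \sqrt{749458} \approx 865.71$
$\frac{\left(-201\right) 275}{c} = \frac{\left(-201\right) 275}{\sqrt{749458}} = - 55275 \frac{\sqrt{749458}}{749458} = - \frac{55275 \sqrt{749458}}{749458}$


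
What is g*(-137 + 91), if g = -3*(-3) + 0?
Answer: -414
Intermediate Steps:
g = 9 (g = 9 + 0 = 9)
g*(-137 + 91) = 9*(-137 + 91) = 9*(-46) = -414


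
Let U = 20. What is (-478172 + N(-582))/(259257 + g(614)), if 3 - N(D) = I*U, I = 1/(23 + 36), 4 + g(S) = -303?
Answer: -28211991/15278050 ≈ -1.8466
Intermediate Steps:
g(S) = -307 (g(S) = -4 - 303 = -307)
I = 1/59 ≈ 0.016949
N(D) = 157/59 (N(D) = 3 - 20/59 = 157/59)
(-478172 + N(-582))/(259257 + g(614)) = (-478172 + 157/59)/(259257 - 307) = -28211991/59/258950 = -28211991/59*1/258950 = -28211991/15278050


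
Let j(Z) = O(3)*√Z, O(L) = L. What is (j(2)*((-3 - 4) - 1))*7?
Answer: -168*√2 ≈ -237.59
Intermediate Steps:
j(Z) = 3*√Z
(j(2)*((-3 - 4) - 1))*7 = ((3*√2)*((-3 - 4) - 1))*7 = ((3*√2)*(-7 - 1))*7 = ((3*√2)*(-8))*7 = -24*√2*7 = -168*√2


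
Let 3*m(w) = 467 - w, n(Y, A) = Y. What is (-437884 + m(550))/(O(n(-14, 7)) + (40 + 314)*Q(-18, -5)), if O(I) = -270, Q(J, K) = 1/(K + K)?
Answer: 6568675/4581 ≈ 1433.9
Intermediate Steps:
Q(J, K) = 1/(2*K)
m(w) = 467/3 - w/3 (m(w) = (467 - w)/3 = 467/3 - w/3)
(-437884 + m(550))/(O(n(-14, 7)) + (40 + 314)*Q(-18, -5)) = (-437884 + (467/3 - ⅓*550))/(-270 + (40 + 314)*((½)/(-5))) = (-437884 + (467/3 - 550/3))/(-270 + 354*((½)*(-⅕))) = (-437884 - 83/3)/(-270 + 354*(-⅒)) = -1313735/(3*(-270 - 177/5)) = -1313735/(3*(-1527/5)) = -1313735/3*(-5/1527) = 6568675/4581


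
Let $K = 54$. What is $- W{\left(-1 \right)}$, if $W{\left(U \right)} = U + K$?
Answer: $-53$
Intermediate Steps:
$W{\left(U \right)} = 54 + U$ ($W{\left(U \right)} = U + 54 = 54 + U$)
$- W{\left(-1 \right)} = - (54 - 1) = \left(-1\right) 53 = -53$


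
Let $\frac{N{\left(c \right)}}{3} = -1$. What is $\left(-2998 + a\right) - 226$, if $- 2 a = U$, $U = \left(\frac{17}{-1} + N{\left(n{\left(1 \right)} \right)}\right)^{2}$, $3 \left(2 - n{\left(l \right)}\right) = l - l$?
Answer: $-3424$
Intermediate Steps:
$n{\left(l \right)} = 2$ ($n{\left(l \right)} = 2 - \frac{l - l}{3} = 2 - 0 = 2 + 0 = 2$)
$N{\left(c \right)} = -3$ ($N{\left(c \right)} = 3 \left(-1\right) = -3$)
$U = 400$ ($U = \left(\frac{17}{-1} - 3\right)^{2} = \left(17 \left(-1\right) - 3\right)^{2} = \left(-17 - 3\right)^{2} = \left(-20\right)^{2} = 400$)
$a = -200$ ($a = \left(- \frac{1}{2}\right) 400 = -200$)
$\left(-2998 + a\right) - 226 = \left(-2998 - 200\right) - 226 = -3198 - 226 = -3424$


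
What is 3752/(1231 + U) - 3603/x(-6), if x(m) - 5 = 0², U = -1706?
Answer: -346037/475 ≈ -728.50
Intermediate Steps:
x(m) = 5 (x(m) = 5 + 0² = 5 + 0 = 5)
3752/(1231 + U) - 3603/x(-6) = 3752/(1231 - 1706) - 3603/5 = 3752/(-475) - 3603*⅕ = 3752*(-1/475) - 3603/5 = -3752/475 - 3603/5 = -346037/475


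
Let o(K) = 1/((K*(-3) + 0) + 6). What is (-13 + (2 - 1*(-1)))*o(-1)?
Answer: -10/9 ≈ -1.1111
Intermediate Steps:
o(K) = 1/(6 - 3*K) (o(K) = 1/((-3*K + 0) + 6) = 1/(-3*K + 6) = 1/(6 - 3*K))
(-13 + (2 - 1*(-1)))*o(-1) = (-13 + (2 - 1*(-1)))*(-1/(-6 + 3*(-1))) = (-13 + (2 + 1))*(-1/(-6 - 3)) = (-13 + 3)*(-1/(-9)) = -(-10)*(-1)/9 = -10*⅑ = -10/9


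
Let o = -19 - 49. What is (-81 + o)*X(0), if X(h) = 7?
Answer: -1043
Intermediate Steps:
o = -68
(-81 + o)*X(0) = (-81 - 68)*7 = -149*7 = -1043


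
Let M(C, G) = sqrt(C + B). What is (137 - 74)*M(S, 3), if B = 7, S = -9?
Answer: 63*I*sqrt(2) ≈ 89.095*I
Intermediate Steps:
M(C, G) = sqrt(7 + C) (M(C, G) = sqrt(C + 7) = sqrt(7 + C))
(137 - 74)*M(S, 3) = (137 - 74)*sqrt(7 - 9) = 63*sqrt(-2) = 63*(I*sqrt(2)) = 63*I*sqrt(2)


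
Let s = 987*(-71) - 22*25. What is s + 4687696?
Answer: 4617069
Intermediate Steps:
s = -70627 (s = -70077 - 550 = -70627)
s + 4687696 = -70627 + 4687696 = 4617069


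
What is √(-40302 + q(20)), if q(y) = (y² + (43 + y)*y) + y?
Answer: I*√38622 ≈ 196.52*I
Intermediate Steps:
q(y) = y + y² + y*(43 + y) (q(y) = (y² + y*(43 + y)) + y = y + y² + y*(43 + y))
√(-40302 + q(20)) = √(-40302 + 2*20*(22 + 20)) = √(-40302 + 2*20*42) = √(-40302 + 1680) = √(-38622) = I*√38622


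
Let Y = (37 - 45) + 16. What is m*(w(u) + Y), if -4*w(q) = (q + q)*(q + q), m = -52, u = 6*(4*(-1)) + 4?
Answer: 20384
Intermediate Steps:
u = -20 (u = 6*(-4) + 4 = -24 + 4 = -20)
Y = 8 (Y = -8 + 16 = 8)
w(q) = -q² (w(q) = -(q + q)*(q + q)/4 = -2*q*2*q/4 = -q²)
m*(w(u) + Y) = -52*(-1*(-20)² + 8) = -52*(-1*400 + 8) = -52*(-400 + 8) = -52*(-392) = 20384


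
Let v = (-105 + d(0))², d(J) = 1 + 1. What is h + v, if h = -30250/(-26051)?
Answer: 276405309/26051 ≈ 10610.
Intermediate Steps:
d(J) = 2
v = 10609 (v = (-105 + 2)² = (-103)² = 10609)
h = 30250/26051 (h = -30250*(-1/26051) = 30250/26051 ≈ 1.1612)
h + v = 30250/26051 + 10609 = 276405309/26051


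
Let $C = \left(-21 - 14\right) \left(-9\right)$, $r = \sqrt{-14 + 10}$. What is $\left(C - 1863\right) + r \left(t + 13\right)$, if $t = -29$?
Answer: $-1548 - 32 i \approx -1548.0 - 32.0 i$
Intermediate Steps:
$r = 2 i$ ($r = \sqrt{-4} = 2 i \approx 2.0 i$)
$C = 315$ ($C = \left(-35\right) \left(-9\right) = 315$)
$\left(C - 1863\right) + r \left(t + 13\right) = \left(315 - 1863\right) + 2 i \left(-29 + 13\right) = -1548 + 2 i \left(-16\right) = -1548 - 32 i$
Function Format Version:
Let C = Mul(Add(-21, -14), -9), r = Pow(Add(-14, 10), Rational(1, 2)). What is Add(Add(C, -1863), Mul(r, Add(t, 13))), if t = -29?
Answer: Add(-1548, Mul(-32, I)) ≈ Add(-1548.0, Mul(-32.000, I))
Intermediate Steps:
r = Mul(2, I) (r = Pow(-4, Rational(1, 2)) = Mul(2, I) ≈ Mul(2.0000, I))
C = 315 (C = Mul(-35, -9) = 315)
Add(Add(C, -1863), Mul(r, Add(t, 13))) = Add(Add(315, -1863), Mul(Mul(2, I), Add(-29, 13))) = Add(-1548, Mul(Mul(2, I), -16)) = Add(-1548, Mul(-32, I))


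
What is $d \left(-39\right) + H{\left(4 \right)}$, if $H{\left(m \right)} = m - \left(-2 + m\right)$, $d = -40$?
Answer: $1562$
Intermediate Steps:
$H{\left(m \right)} = 2$
$d \left(-39\right) + H{\left(4 \right)} = \left(-40\right) \left(-39\right) + 2 = 1560 + 2 = 1562$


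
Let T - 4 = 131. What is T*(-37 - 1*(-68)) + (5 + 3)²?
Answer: 4249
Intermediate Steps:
T = 135 (T = 4 + 131 = 135)
T*(-37 - 1*(-68)) + (5 + 3)² = 135*(-37 - 1*(-68)) + (5 + 3)² = 135*(-37 + 68) + 8² = 135*31 + 64 = 4185 + 64 = 4249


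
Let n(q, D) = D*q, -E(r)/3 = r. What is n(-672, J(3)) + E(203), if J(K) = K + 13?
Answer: -11361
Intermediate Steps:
J(K) = 13 + K
E(r) = -3*r
n(-672, J(3)) + E(203) = (13 + 3)*(-672) - 3*203 = 16*(-672) - 609 = -10752 - 609 = -11361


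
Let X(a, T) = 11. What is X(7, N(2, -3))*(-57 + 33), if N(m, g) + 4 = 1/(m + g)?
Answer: -264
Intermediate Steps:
N(m, g) = -4 + 1/(g + m) (N(m, g) = -4 + 1/(m + g) = -4 + 1/(g + m))
X(7, N(2, -3))*(-57 + 33) = 11*(-57 + 33) = 11*(-24) = -264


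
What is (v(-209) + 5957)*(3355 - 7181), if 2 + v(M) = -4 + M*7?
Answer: -17171088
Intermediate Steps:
v(M) = -6 + 7*M (v(M) = -2 + (-4 + M*7) = -2 + (-4 + 7*M) = -6 + 7*M)
(v(-209) + 5957)*(3355 - 7181) = ((-6 + 7*(-209)) + 5957)*(3355 - 7181) = ((-6 - 1463) + 5957)*(-3826) = (-1469 + 5957)*(-3826) = 4488*(-3826) = -17171088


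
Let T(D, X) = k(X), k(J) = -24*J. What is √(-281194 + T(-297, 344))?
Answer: 5*I*√11578 ≈ 538.01*I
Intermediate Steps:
T(D, X) = -24*X
√(-281194 + T(-297, 344)) = √(-281194 - 24*344) = √(-281194 - 8256) = √(-289450) = 5*I*√11578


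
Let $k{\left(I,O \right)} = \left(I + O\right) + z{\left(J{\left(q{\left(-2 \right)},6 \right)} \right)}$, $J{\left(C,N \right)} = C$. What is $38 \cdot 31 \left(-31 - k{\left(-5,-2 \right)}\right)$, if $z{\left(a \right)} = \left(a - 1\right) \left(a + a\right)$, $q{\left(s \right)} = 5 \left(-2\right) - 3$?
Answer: $-457064$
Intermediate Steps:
$q{\left(s \right)} = -13$ ($q{\left(s \right)} = -10 - 3 = -13$)
$z{\left(a \right)} = 2 a \left(-1 + a\right)$ ($z{\left(a \right)} = \left(-1 + a\right) 2 a = 2 a \left(-1 + a\right)$)
$k{\left(I,O \right)} = 364 + I + O$ ($k{\left(I,O \right)} = \left(I + O\right) + 2 \left(-13\right) \left(-1 - 13\right) = \left(I + O\right) + 2 \left(-13\right) \left(-14\right) = \left(I + O\right) + 364 = 364 + I + O$)
$38 \cdot 31 \left(-31 - k{\left(-5,-2 \right)}\right) = 38 \cdot 31 \left(-31 - \left(364 - 5 - 2\right)\right) = 1178 \left(-31 - 357\right) = 1178 \left(-388\right) = -457064$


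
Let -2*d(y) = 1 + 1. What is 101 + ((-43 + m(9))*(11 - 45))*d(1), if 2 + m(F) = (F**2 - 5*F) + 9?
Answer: 101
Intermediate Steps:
m(F) = 7 + F**2 - 5*F (m(F) = -2 + ((F**2 - 5*F) + 9) = -2 + (9 + F**2 - 5*F) = 7 + F**2 - 5*F)
d(y) = -1 (d(y) = -(1 + 1)/2 = -1/2*2 = -1)
101 + ((-43 + m(9))*(11 - 45))*d(1) = 101 + ((-43 + (7 + 9**2 - 5*9))*(11 - 45))*(-1) = 101 + ((-43 + (7 + 81 - 45))*(-34))*(-1) = 101 + ((-43 + 43)*(-34))*(-1) = 101 + (0*(-34))*(-1) = 101 + 0*(-1) = 101 + 0 = 101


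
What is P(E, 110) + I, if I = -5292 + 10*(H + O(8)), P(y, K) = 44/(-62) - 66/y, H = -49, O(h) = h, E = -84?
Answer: -2474635/434 ≈ -5701.9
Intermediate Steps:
P(y, K) = -22/31 - 66/y (P(y, K) = 44*(-1/62) - 66/y = -22/31 - 66/y)
I = -5702 (I = -5292 + 10*(-49 + 8) = -5292 + 10*(-41) = -5292 - 410 = -5702)
P(E, 110) + I = (-22/31 - 66/(-84)) - 5702 = (-22/31 - 66*(-1/84)) - 5702 = (-22/31 + 11/14) - 5702 = 33/434 - 5702 = -2474635/434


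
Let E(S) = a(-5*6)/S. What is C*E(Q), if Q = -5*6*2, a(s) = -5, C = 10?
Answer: ⅚ ≈ 0.83333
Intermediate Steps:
Q = -60 (Q = -30*2 = -60)
E(S) = -5/S
C*E(Q) = 10*(-5/(-60)) = 10*(-5*(-1/60)) = 10*(1/12) = ⅚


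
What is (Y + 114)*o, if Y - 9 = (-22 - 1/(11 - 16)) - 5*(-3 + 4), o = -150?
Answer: -14430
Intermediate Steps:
Y = -89/5 (Y = 9 + ((-22 - 1/(11 - 16)) - 5*(-3 + 4)) = 9 + ((-22 - 1/(-5)) - 5) = 9 + ((-22 - 1*(-1/5)) - 1*5) = 9 + ((-22 + 1/5) - 5) = 9 + (-109/5 - 5) = 9 - 134/5 = -89/5 ≈ -17.800)
(Y + 114)*o = (-89/5 + 114)*(-150) = (481/5)*(-150) = -14430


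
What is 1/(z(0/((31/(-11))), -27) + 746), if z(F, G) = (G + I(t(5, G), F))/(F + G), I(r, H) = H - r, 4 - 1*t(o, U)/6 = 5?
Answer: 9/6721 ≈ 0.0013391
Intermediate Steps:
t(o, U) = -6 (t(o, U) = 24 - 6*5 = 24 - 30 = -6)
z(F, G) = (6 + F + G)/(F + G) (z(F, G) = (G + (F - 1*(-6)))/(F + G) = (G + (F + 6))/(F + G) = (G + (6 + F))/(F + G) = (6 + F + G)/(F + G))
1/(z(0/((31/(-11))), -27) + 746) = 1/((6 + 0/((31/(-11))) - 27)/(0/((31/(-11))) - 27) + 746) = 1/((6 + 0/((31*(-1/11))) - 27)/(0/((31*(-1/11))) - 27) + 746) = 1/((6 + 0/(-31/11) - 27)/(0/(-31/11) - 27) + 746) = 1/((6 + 0*(-11/31) - 27)/(0*(-11/31) - 27) + 746) = 1/((6 + 0 - 27)/(0 - 27) + 746) = 1/(-21/(-27) + 746) = 1/(-1/27*(-21) + 746) = 1/(7/9 + 746) = 1/(6721/9) = 9/6721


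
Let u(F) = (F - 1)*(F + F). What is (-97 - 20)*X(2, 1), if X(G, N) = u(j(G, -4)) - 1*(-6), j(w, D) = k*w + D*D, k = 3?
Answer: -108810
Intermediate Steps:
j(w, D) = D² + 3*w (j(w, D) = 3*w + D*D = 3*w + D² = D² + 3*w)
u(F) = 2*F*(-1 + F) (u(F) = (-1 + F)*(2*F) = 2*F*(-1 + F))
X(G, N) = 6 + 2*(15 + 3*G)*(16 + 3*G) (X(G, N) = 2*((-4)² + 3*G)*(-1 + ((-4)² + 3*G)) - 1*(-6) = 2*(16 + 3*G)*(-1 + (16 + 3*G)) + 6 = 2*(16 + 3*G)*(15 + 3*G) + 6 = 2*(15 + 3*G)*(16 + 3*G) + 6 = 6 + 2*(15 + 3*G)*(16 + 3*G))
(-97 - 20)*X(2, 1) = (-97 - 20)*(486 + 18*2² + 186*2) = -117*(486 + 18*4 + 372) = -117*(486 + 72 + 372) = -117*930 = -108810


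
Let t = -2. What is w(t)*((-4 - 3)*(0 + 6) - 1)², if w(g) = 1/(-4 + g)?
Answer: -1849/6 ≈ -308.17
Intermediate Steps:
w(t)*((-4 - 3)*(0 + 6) - 1)² = ((-4 - 3)*(0 + 6) - 1)²/(-4 - 2) = (-7*6 - 1)²/(-6) = -(-42 - 1)²/6 = -⅙*(-43)² = -⅙*1849 = -1849/6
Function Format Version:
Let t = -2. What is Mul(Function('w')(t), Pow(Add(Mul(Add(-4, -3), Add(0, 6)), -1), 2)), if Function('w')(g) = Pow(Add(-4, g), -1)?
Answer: Rational(-1849, 6) ≈ -308.17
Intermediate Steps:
Mul(Function('w')(t), Pow(Add(Mul(Add(-4, -3), Add(0, 6)), -1), 2)) = Mul(Pow(Add(-4, -2), -1), Pow(Add(Mul(Add(-4, -3), Add(0, 6)), -1), 2)) = Mul(Pow(-6, -1), Pow(Add(Mul(-7, 6), -1), 2)) = Mul(Rational(-1, 6), Pow(Add(-42, -1), 2)) = Mul(Rational(-1, 6), Pow(-43, 2)) = Mul(Rational(-1, 6), 1849) = Rational(-1849, 6)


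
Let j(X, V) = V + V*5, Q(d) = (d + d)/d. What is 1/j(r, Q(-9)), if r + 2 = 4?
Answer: 1/12 ≈ 0.083333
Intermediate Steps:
r = 2 (r = -2 + 4 = 2)
Q(d) = 2 (Q(d) = (2*d)/d = 2)
j(X, V) = 6*V (j(X, V) = V + 5*V = 6*V)
1/j(r, Q(-9)) = 1/(6*2) = 1/12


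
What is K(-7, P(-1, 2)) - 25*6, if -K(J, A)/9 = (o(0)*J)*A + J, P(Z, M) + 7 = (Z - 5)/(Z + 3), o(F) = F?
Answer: -87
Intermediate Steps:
P(Z, M) = -7 + (-5 + Z)/(3 + Z) (P(Z, M) = -7 + (Z - 5)/(Z + 3) = -7 + (-5 + Z)/(3 + Z))
K(J, A) = -9*J (K(J, A) = -9*((0*J)*A + J) = -9*(0*A + J) = -9*(0 + J) = -9*J)
K(-7, P(-1, 2)) - 25*6 = -9*(-7) - 25*6 = 63 - 150 = -87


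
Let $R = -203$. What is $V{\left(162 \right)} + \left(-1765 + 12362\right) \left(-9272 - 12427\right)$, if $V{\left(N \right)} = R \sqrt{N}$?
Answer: $-229944303 - 1827 \sqrt{2} \approx -2.2995 \cdot 10^{8}$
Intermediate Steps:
$V{\left(N \right)} = - 203 \sqrt{N}$
$V{\left(162 \right)} + \left(-1765 + 12362\right) \left(-9272 - 12427\right) = - 203 \sqrt{162} + \left(-1765 + 12362\right) \left(-9272 - 12427\right) = - 203 \cdot 9 \sqrt{2} + 10597 \left(-21699\right) = - 1827 \sqrt{2} - 229944303 = -229944303 - 1827 \sqrt{2}$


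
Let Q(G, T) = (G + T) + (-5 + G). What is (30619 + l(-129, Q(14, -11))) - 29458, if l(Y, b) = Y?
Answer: 1032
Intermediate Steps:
Q(G, T) = -5 + T + 2*G
(30619 + l(-129, Q(14, -11))) - 29458 = (30619 - 129) - 29458 = 30490 - 29458 = 1032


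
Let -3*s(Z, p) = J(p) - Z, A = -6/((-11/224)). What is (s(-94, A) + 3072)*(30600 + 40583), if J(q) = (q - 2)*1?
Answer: 7048540660/33 ≈ 2.1359e+8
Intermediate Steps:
J(q) = -2 + q (J(q) = (-2 + q)*1 = -2 + q)
A = 1344/11 (A = -6/((-11*1/224)) = -6/(-11/224) = -6*(-224/11) = 1344/11 ≈ 122.18)
s(Z, p) = ⅔ - p/3 + Z/3 (s(Z, p) = -((-2 + p) - Z)/3 = -(-2 + p - Z)/3 = ⅔ - p/3 + Z/3)
(s(-94, A) + 3072)*(30600 + 40583) = ((⅔ - ⅓*1344/11 + (⅓)*(-94)) + 3072)*(30600 + 40583) = ((⅔ - 448/11 - 94/3) + 3072)*71183 = (-2356/33 + 3072)*71183 = (99020/33)*71183 = 7048540660/33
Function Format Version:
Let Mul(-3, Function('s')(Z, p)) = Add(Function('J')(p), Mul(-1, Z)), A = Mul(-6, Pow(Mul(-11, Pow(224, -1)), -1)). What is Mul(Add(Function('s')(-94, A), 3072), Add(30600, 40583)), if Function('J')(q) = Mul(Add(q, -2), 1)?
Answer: Rational(7048540660, 33) ≈ 2.1359e+8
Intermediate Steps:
Function('J')(q) = Add(-2, q) (Function('J')(q) = Mul(Add(-2, q), 1) = Add(-2, q))
A = Rational(1344, 11) (A = Mul(-6, Pow(Mul(-11, Rational(1, 224)), -1)) = Mul(-6, Pow(Rational(-11, 224), -1)) = Mul(-6, Rational(-224, 11)) = Rational(1344, 11) ≈ 122.18)
Function('s')(Z, p) = Add(Rational(2, 3), Mul(Rational(-1, 3), p), Mul(Rational(1, 3), Z)) (Function('s')(Z, p) = Mul(Rational(-1, 3), Add(Add(-2, p), Mul(-1, Z))) = Mul(Rational(-1, 3), Add(-2, p, Mul(-1, Z))) = Add(Rational(2, 3), Mul(Rational(-1, 3), p), Mul(Rational(1, 3), Z)))
Mul(Add(Function('s')(-94, A), 3072), Add(30600, 40583)) = Mul(Add(Add(Rational(2, 3), Mul(Rational(-1, 3), Rational(1344, 11)), Mul(Rational(1, 3), -94)), 3072), Add(30600, 40583)) = Mul(Add(Add(Rational(2, 3), Rational(-448, 11), Rational(-94, 3)), 3072), 71183) = Mul(Add(Rational(-2356, 33), 3072), 71183) = Mul(Rational(99020, 33), 71183) = Rational(7048540660, 33)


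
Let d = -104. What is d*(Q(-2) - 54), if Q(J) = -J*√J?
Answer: 5616 - 208*I*√2 ≈ 5616.0 - 294.16*I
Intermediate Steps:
Q(J) = -J^(3/2)
d*(Q(-2) - 54) = -104*(-(-2)^(3/2) - 54) = -104*(-(-2)*I*√2 - 54) = -104*(2*I*√2 - 54) = -104*(-54 + 2*I*√2) = 5616 - 208*I*√2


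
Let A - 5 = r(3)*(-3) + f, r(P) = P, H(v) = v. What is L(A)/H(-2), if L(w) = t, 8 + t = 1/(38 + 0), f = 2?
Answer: 303/76 ≈ 3.9868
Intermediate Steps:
A = -2 (A = 5 + (3*(-3) + 2) = 5 + (-9 + 2) = 5 - 7 = -2)
t = -303/38 (t = -8 + 1/(38 + 0) = -8 + 1/38 = -303/38 ≈ -7.9737)
L(w) = -303/38
L(A)/H(-2) = -303/38/(-2) = -303/38*(-½) = 303/76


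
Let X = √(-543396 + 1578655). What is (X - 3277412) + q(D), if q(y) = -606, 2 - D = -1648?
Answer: -3278018 + √1035259 ≈ -3.2770e+6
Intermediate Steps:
D = 1650 (D = 2 - 1*(-1648) = 2 + 1648 = 1650)
X = √1035259 ≈ 1017.5
(X - 3277412) + q(D) = (√1035259 - 3277412) - 606 = (-3277412 + √1035259) - 606 = -3278018 + √1035259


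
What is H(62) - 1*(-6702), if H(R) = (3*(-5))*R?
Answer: 5772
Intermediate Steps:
H(R) = -15*R
H(62) - 1*(-6702) = -15*62 - 1*(-6702) = -930 + 6702 = 5772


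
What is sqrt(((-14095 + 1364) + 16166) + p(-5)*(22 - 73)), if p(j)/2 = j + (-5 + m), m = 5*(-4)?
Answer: sqrt(6495) ≈ 80.592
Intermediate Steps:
m = -20
p(j) = -50 + 2*j (p(j) = 2*(j + (-5 - 20)) = 2*(j - 25) = 2*(-25 + j) = -50 + 2*j)
sqrt(((-14095 + 1364) + 16166) + p(-5)*(22 - 73)) = sqrt(((-14095 + 1364) + 16166) + (-50 + 2*(-5))*(22 - 73)) = sqrt((-12731 + 16166) + (-50 - 10)*(-51)) = sqrt(3435 - 60*(-51)) = sqrt(3435 + 3060) = sqrt(6495)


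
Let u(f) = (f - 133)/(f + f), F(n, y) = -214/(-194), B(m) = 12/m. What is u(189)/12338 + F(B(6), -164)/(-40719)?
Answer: -3307585/219293681103 ≈ -1.5083e-5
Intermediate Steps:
F(n, y) = 107/97 (F(n, y) = -214*(-1/194) = 107/97)
u(f) = (-133 + f)/(2*f) (u(f) = (-133 + f)/((2*f)) = (-133 + f)*(1/(2*f)) = (-133 + f)/(2*f))
u(189)/12338 + F(B(6), -164)/(-40719) = ((½)*(-133 + 189)/189)/12338 + (107/97)/(-40719) = ((½)*(1/189)*56)*(1/12338) + (107/97)*(-1/40719) = (4/27)*(1/12338) - 107/3949743 = 2/166563 - 107/3949743 = -3307585/219293681103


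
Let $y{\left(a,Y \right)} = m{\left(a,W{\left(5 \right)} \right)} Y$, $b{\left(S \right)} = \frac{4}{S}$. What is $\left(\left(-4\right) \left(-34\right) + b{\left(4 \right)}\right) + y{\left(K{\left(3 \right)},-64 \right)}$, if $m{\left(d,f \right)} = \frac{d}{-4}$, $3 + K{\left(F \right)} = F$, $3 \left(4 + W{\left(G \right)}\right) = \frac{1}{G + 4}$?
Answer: $137$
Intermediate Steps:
$W{\left(G \right)} = -4 + \frac{1}{3 \left(4 + G\right)}$ ($W{\left(G \right)} = -4 + \frac{1}{3 \left(G + 4\right)} = -4 + \frac{1}{3 \left(4 + G\right)}$)
$K{\left(F \right)} = -3 + F$
$m{\left(d,f \right)} = - \frac{d}{4}$ ($m{\left(d,f \right)} = d \left(- \frac{1}{4}\right) = - \frac{d}{4}$)
$y{\left(a,Y \right)} = - \frac{Y a}{4}$ ($y{\left(a,Y \right)} = - \frac{a}{4} Y = - \frac{Y a}{4}$)
$\left(\left(-4\right) \left(-34\right) + b{\left(4 \right)}\right) + y{\left(K{\left(3 \right)},-64 \right)} = \left(\left(-4\right) \left(-34\right) + \frac{4}{4}\right) - - 16 \left(-3 + 3\right) = \left(136 + 4 \cdot \frac{1}{4}\right) - \left(-16\right) 0 = \left(136 + 1\right) + 0 = 137 + 0 = 137$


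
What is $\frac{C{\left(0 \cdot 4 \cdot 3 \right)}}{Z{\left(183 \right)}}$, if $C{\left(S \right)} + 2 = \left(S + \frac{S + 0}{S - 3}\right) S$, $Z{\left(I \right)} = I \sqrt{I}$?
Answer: $- \frac{2 \sqrt{183}}{33489} \approx -0.00080789$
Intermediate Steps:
$Z{\left(I \right)} = I^{\frac{3}{2}}$
$C{\left(S \right)} = -2 + S \left(S + \frac{S}{-3 + S}\right)$ ($C{\left(S \right)} = -2 + \left(S + \frac{S + 0}{S - 3}\right) S = -2 + \left(S + \frac{S}{-3 + S}\right) S = -2 + S \left(S + \frac{S}{-3 + S}\right)$)
$\frac{C{\left(0 \cdot 4 \cdot 3 \right)}}{Z{\left(183 \right)}} = \frac{\frac{1}{-3 + 0 \cdot 4 \cdot 3} \left(6 + \left(0 \cdot 4 \cdot 3\right)^{3} - 2 \cdot 0 \cdot 4 \cdot 3 - 2 \left(0 \cdot 4 \cdot 3\right)^{2}\right)}{183^{\frac{3}{2}}} = \frac{\frac{1}{-3 + 0 \cdot 3} \left(6 + \left(0 \cdot 3\right)^{3} - 2 \cdot 0 \cdot 3 - 2 \left(0 \cdot 3\right)^{2}\right)}{183 \sqrt{183}} = \frac{6 + 0^{3} - 0 - 2 \cdot 0^{2}}{-3 + 0} \frac{\sqrt{183}}{33489} = \frac{6 + 0 + 0 - 0}{-3} \frac{\sqrt{183}}{33489} = - \frac{6 + 0 + 0 + 0}{3} \frac{\sqrt{183}}{33489} = \left(- \frac{1}{3}\right) 6 \frac{\sqrt{183}}{33489} = - 2 \frac{\sqrt{183}}{33489} = - \frac{2 \sqrt{183}}{33489}$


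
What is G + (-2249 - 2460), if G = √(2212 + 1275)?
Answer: -4709 + √3487 ≈ -4650.0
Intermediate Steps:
G = √3487 ≈ 59.051
G + (-2249 - 2460) = √3487 + (-2249 - 2460) = √3487 - 4709 = -4709 + √3487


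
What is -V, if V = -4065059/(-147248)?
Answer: -4065059/147248 ≈ -27.607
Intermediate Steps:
V = 4065059/147248 (V = -4065059*(-1/147248) = 4065059/147248 ≈ 27.607)
-V = -1*4065059/147248 = -4065059/147248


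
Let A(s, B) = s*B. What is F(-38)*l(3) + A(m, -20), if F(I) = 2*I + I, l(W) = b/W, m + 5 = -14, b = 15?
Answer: -190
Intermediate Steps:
m = -19 (m = -5 - 14 = -19)
A(s, B) = B*s
l(W) = 15/W
F(I) = 3*I
F(-38)*l(3) + A(m, -20) = (3*(-38))*(15/3) - 20*(-19) = -1710/3 + 380 = -114*5 + 380 = -570 + 380 = -190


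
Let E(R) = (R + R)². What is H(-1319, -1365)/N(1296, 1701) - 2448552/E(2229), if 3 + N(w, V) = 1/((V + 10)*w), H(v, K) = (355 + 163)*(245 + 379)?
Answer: -1187049253824884306/11017297649949 ≈ -1.0774e+5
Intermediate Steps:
E(R) = 4*R² (E(R) = (2*R)² = 4*R²)
H(v, K) = 323232 (H(v, K) = 518*624 = 323232)
N(w, V) = -3 + 1/(w*(10 + V)) (N(w, V) = -3 + 1/((V + 10)*w) = -3 + 1/((10 + V)*w) = -3 + 1/(w*(10 + V)))
H(-1319, -1365)/N(1296, 1701) - 2448552/E(2229) = 323232/(((1 - 30*1296 - 3*1701*1296)/(1296*(10 + 1701)))) - 2448552/(4*2229²) = 323232/(((1/1296)*(1 - 38880 - 6613488)/1711)) - 2448552/(4*4968441) = 323232/(((1/1296)*(1/1711)*(-6652367))) - 2448552/19873764 = 323232/(-6652367/2217456) - 2448552*1/19873764 = 323232*(-2217456/6652367) - 204046/1656147 = -716752737792/6652367 - 204046/1656147 = -1187049253824884306/11017297649949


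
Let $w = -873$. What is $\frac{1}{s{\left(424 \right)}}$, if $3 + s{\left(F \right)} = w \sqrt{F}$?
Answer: $\frac{1}{107714229} - \frac{194 \sqrt{106}}{35904743} \approx -5.562 \cdot 10^{-5}$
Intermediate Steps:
$s{\left(F \right)} = -3 - 873 \sqrt{F}$
$\frac{1}{s{\left(424 \right)}} = \frac{1}{-3 - 873 \sqrt{424}} = \frac{1}{-3 - 873 \cdot 2 \sqrt{106}} = \frac{1}{-3 - 1746 \sqrt{106}}$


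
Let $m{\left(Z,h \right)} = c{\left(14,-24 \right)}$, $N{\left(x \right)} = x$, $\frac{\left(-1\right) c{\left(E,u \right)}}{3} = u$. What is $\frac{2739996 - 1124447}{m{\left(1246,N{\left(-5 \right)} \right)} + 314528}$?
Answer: $\frac{124273}{24200} \approx 5.1352$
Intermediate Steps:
$c{\left(E,u \right)} = - 3 u$
$m{\left(Z,h \right)} = 72$ ($m{\left(Z,h \right)} = \left(-3\right) \left(-24\right) = 72$)
$\frac{2739996 - 1124447}{m{\left(1246,N{\left(-5 \right)} \right)} + 314528} = \frac{2739996 - 1124447}{72 + 314528} = \frac{1615549}{314600} = 1615549 \cdot \frac{1}{314600} = \frac{124273}{24200}$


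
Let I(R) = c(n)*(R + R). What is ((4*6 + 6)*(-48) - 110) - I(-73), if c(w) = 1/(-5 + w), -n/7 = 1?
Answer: -9373/6 ≈ -1562.2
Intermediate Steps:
n = -7 (n = -7*1 = -7)
I(R) = -R/6 (I(R) = (R + R)/(-5 - 7) = (2*R)/(-12) = -R/6)
((4*6 + 6)*(-48) - 110) - I(-73) = ((4*6 + 6)*(-48) - 110) - (-1)*(-73)/6 = ((24 + 6)*(-48) - 110) - 1*73/6 = (30*(-48) - 110) - 73/6 = (-1440 - 110) - 73/6 = -1550 - 73/6 = -9373/6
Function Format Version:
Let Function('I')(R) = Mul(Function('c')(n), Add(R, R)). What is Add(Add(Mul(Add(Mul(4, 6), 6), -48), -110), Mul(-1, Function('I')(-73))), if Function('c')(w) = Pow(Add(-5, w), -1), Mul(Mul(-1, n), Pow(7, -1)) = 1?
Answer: Rational(-9373, 6) ≈ -1562.2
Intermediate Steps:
n = -7 (n = Mul(-7, 1) = -7)
Function('I')(R) = Mul(Rational(-1, 6), R) (Function('I')(R) = Mul(Pow(Add(-5, -7), -1), Add(R, R)) = Mul(Pow(-12, -1), Mul(2, R)) = Mul(Rational(-1, 12), Mul(2, R)) = Mul(Rational(-1, 6), R))
Add(Add(Mul(Add(Mul(4, 6), 6), -48), -110), Mul(-1, Function('I')(-73))) = Add(Add(Mul(Add(Mul(4, 6), 6), -48), -110), Mul(-1, Mul(Rational(-1, 6), -73))) = Add(Add(Mul(Add(24, 6), -48), -110), Mul(-1, Rational(73, 6))) = Add(Add(Mul(30, -48), -110), Rational(-73, 6)) = Add(Add(-1440, -110), Rational(-73, 6)) = Add(-1550, Rational(-73, 6)) = Rational(-9373, 6)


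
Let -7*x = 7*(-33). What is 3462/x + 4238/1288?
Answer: 766485/7084 ≈ 108.20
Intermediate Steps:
x = 33 (x = -(-33) = -⅐*(-231) = 33)
3462/x + 4238/1288 = 3462/33 + 4238/1288 = 3462*(1/33) + 4238*(1/1288) = 1154/11 + 2119/644 = 766485/7084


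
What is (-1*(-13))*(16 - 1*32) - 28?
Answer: -236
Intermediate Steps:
(-1*(-13))*(16 - 1*32) - 28 = 13*(16 - 32) - 28 = 13*(-16) - 28 = -208 - 28 = -236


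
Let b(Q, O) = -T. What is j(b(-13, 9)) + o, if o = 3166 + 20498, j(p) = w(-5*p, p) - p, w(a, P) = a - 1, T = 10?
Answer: 23723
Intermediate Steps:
w(a, P) = -1 + a
b(Q, O) = -10 (b(Q, O) = -1*10 = -10)
j(p) = -1 - 6*p (j(p) = (-1 - 5*p) - p = -1 - 6*p)
o = 23664
j(b(-13, 9)) + o = (-1 - 6*(-10)) + 23664 = (-1 + 60) + 23664 = 59 + 23664 = 23723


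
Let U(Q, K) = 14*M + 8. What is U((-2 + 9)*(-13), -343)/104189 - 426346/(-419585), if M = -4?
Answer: 44400423314/43716141565 ≈ 1.0157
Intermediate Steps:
U(Q, K) = -48 (U(Q, K) = 14*(-4) + 8 = -56 + 8 = -48)
U((-2 + 9)*(-13), -343)/104189 - 426346/(-419585) = -48/104189 - 426346/(-419585) = -48*1/104189 - 426346*(-1/419585) = -48/104189 + 426346/419585 = 44400423314/43716141565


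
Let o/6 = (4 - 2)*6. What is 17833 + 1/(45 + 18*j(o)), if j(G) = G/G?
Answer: 1123480/63 ≈ 17833.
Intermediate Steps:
o = 72 (o = 6*((4 - 2)*6) = 6*(2*6) = 6*12 = 72)
j(G) = 1
17833 + 1/(45 + 18*j(o)) = 17833 + 1/(45 + 18*1) = 17833 + 1/(45 + 18) = 17833 + 1/63 = 1123480/63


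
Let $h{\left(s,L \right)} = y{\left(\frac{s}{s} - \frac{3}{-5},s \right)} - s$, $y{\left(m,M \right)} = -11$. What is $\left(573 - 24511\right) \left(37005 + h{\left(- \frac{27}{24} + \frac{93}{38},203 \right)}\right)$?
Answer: $- \frac{67300334503}{76} \approx -8.8553 \cdot 10^{8}$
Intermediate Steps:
$h{\left(s,L \right)} = -11 - s$
$\left(573 - 24511\right) \left(37005 + h{\left(- \frac{27}{24} + \frac{93}{38},203 \right)}\right) = \left(573 - 24511\right) \left(37005 - \left(11 - \frac{9}{8} + \frac{93}{38}\right)\right) = - 23938 \left(37005 - \left(11 - \frac{9}{8} + \frac{93}{38}\right)\right) = - 23938 \left(37005 - \frac{1873}{152}\right) = \left(-23938\right) \frac{5622887}{152} = - \frac{67300334503}{76}$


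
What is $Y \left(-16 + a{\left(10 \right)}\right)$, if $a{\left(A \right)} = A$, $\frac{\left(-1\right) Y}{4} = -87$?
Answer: $-2088$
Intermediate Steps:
$Y = 348$ ($Y = \left(-4\right) \left(-87\right) = 348$)
$Y \left(-16 + a{\left(10 \right)}\right) = 348 \left(-16 + 10\right) = 348 \left(-6\right) = -2088$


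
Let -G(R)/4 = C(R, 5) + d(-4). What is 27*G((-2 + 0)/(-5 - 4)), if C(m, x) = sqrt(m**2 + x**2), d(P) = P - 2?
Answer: 648 - 12*sqrt(2029) ≈ 107.47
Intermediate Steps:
d(P) = -2 + P
G(R) = 24 - 4*sqrt(25 + R**2) (G(R) = -4*(sqrt(R**2 + 5**2) + (-2 - 4)) = -4*(sqrt(R**2 + 25) - 6) = -4*(sqrt(25 + R**2) - 6) = -4*(-6 + sqrt(25 + R**2)) = 24 - 4*sqrt(25 + R**2))
27*G((-2 + 0)/(-5 - 4)) = 27*(24 - 4*sqrt(25 + ((-2 + 0)/(-5 - 4))**2)) = 27*(24 - 4*sqrt(25 + (-2/(-9))**2)) = 27*(24 - 4*sqrt(25 + (-2*(-1/9))**2)) = 27*(24 - 4*sqrt(25 + (2/9)**2)) = 27*(24 - 4*sqrt(25 + 4/81)) = 27*(24 - 4*sqrt(2029)/9) = 648 - 12*sqrt(2029)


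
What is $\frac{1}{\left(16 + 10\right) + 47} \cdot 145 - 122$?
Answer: $- \frac{8761}{73} \approx -120.01$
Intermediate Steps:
$\frac{1}{\left(16 + 10\right) + 47} \cdot 145 - 122 = \frac{1}{26 + 47} \cdot 145 - 122 = \frac{1}{73} \cdot 145 - 122 = \frac{145}{73} - 122 = - \frac{8761}{73}$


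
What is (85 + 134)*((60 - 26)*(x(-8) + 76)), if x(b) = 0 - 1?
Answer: 558450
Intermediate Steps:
x(b) = -1
(85 + 134)*((60 - 26)*(x(-8) + 76)) = (85 + 134)*((60 - 26)*(-1 + 76)) = 219*(34*75) = 219*2550 = 558450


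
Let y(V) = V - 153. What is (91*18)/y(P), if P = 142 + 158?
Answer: 78/7 ≈ 11.143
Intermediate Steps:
P = 300
y(V) = -153 + V
(91*18)/y(P) = (91*18)/(-153 + 300) = 1638/147 = 1638*(1/147) = 78/7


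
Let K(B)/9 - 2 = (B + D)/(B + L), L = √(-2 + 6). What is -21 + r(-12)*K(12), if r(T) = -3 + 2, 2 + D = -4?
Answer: -300/7 ≈ -42.857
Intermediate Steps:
D = -6 (D = -2 - 4 = -6)
L = 2 (L = √4 = 2)
K(B) = 18 + 9*(-6 + B)/(2 + B) (K(B) = 18 + 9*((B - 6)/(B + 2)) = 18 + 9*((-6 + B)/(2 + B)) = 18 + 9*(-6 + B)/(2 + B))
r(T) = -1
-21 + r(-12)*K(12) = -21 - 9*(-2 + 3*12)/(2 + 12) = -21 - 9*(-2 + 36)/14 = -21 - 9*34/14 = -21 - 1*153/7 = -21 - 153/7 = -300/7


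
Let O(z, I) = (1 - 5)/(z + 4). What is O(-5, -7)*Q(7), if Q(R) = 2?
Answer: 8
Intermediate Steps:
O(z, I) = -4/(4 + z)
O(-5, -7)*Q(7) = -4/(4 - 5)*2 = -4/(-1)*2 = -4*(-1)*2 = 4*2 = 8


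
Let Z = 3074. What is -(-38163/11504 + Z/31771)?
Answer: 1177113377/365493584 ≈ 3.2206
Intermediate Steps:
-(-38163/11504 + Z/31771) = -(-38163/11504 + 3074/31771) = -1*(-1177113377/365493584) = 1177113377/365493584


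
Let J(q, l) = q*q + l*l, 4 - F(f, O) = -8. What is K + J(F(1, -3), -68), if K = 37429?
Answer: 42197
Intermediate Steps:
F(f, O) = 12 (F(f, O) = 4 - 1*(-8) = 4 + 8 = 12)
J(q, l) = l² + q² (J(q, l) = q² + l² = l² + q²)
K + J(F(1, -3), -68) = 37429 + ((-68)² + 12²) = 37429 + (4624 + 144) = 37429 + 4768 = 42197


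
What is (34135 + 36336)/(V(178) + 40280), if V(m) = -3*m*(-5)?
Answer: 70471/42950 ≈ 1.6408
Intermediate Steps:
V(m) = 15*m
(34135 + 36336)/(V(178) + 40280) = (34135 + 36336)/(15*178 + 40280) = 70471/(2670 + 40280) = 70471/42950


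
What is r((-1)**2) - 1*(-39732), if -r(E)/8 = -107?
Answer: 40588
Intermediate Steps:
r(E) = 856 (r(E) = -8*(-107) = 856)
r((-1)**2) - 1*(-39732) = 856 - 1*(-39732) = 856 + 39732 = 40588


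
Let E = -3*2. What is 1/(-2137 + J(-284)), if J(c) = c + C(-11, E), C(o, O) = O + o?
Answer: -1/2438 ≈ -0.00041017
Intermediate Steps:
E = -6
J(c) = -17 + c (J(c) = c + (-6 - 11) = c - 17 = -17 + c)
1/(-2137 + J(-284)) = 1/(-2137 + (-17 - 284)) = 1/(-2137 - 301) = 1/(-2438) = -1/2438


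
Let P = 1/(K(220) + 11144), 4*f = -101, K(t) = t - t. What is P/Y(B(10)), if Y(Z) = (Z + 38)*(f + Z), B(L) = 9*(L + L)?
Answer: 1/375948412 ≈ 2.6599e-9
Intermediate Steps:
K(t) = 0
f = -101/4 (f = (¼)*(-101) = -101/4 ≈ -25.250)
B(L) = 18*L (B(L) = 9*(2*L) = 18*L)
P = 1/11144 (P = 1/(0 + 11144) = 1/11144 ≈ 8.9734e-5)
Y(Z) = (38 + Z)*(-101/4 + Z) (Y(Z) = (Z + 38)*(-101/4 + Z) = (38 + Z)*(-101/4 + Z))
P/Y(B(10)) = 1/(11144*(-1919/2 + (18*10)² + 51*(18*10)/4)) = 1/(11144*(-1919/2 + 180² + (51/4)*180)) = 1/(11144*(-1919/2 + 32400 + 2295)) = 1/(11144*(67471/2)) = (1/11144)*(2/67471) = 1/375948412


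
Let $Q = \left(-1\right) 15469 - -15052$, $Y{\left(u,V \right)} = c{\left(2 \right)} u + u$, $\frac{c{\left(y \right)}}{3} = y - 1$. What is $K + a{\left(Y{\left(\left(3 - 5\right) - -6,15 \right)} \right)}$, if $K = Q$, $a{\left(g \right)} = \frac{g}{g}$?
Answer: $-416$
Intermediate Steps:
$c{\left(y \right)} = -3 + 3 y$ ($c{\left(y \right)} = 3 \left(y - 1\right) = 3 \left(-1 + y\right) = -3 + 3 y$)
$Y{\left(u,V \right)} = 4 u$ ($Y{\left(u,V \right)} = \left(-3 + 3 \cdot 2\right) u + u = \left(-3 + 6\right) u + u = 3 u + u = 4 u$)
$a{\left(g \right)} = 1$
$Q = -417$ ($Q = -15469 + 15052 = -417$)
$K = -417$
$K + a{\left(Y{\left(\left(3 - 5\right) - -6,15 \right)} \right)} = -417 + 1 = -416$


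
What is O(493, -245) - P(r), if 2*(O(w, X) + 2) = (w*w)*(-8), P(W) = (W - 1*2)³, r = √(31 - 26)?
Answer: -972198 + (2 - √5)³ ≈ -9.7220e+5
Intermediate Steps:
r = √5 ≈ 2.2361
P(W) = (-2 + W)³ (P(W) = (W - 2)³ = (-2 + W)³)
O(w, X) = -2 - 4*w² (O(w, X) = -2 + ((w*w)*(-8))/2 = -2 + (w²*(-8))/2 = -2 + (-8*w²)/2 = -2 - 4*w²)
O(493, -245) - P(r) = (-2 - 4*493²) - (-2 + √5)³ = (-2 - 4*243049) - (-2 + √5)³ = (-2 - 972196) - (-2 + √5)³ = -972198 - (-2 + √5)³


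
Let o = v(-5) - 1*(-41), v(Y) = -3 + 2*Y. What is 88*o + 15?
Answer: 2479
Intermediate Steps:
o = 28 (o = (-3 + 2*(-5)) - 1*(-41) = (-3 - 10) + 41 = -13 + 41 = 28)
88*o + 15 = 88*28 + 15 = 2464 + 15 = 2479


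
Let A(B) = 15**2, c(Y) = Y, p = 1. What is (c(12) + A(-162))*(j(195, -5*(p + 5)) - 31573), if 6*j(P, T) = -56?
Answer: -7485013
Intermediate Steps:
j(P, T) = -28/3 (j(P, T) = (1/6)*(-56) = -28/3)
A(B) = 225
(c(12) + A(-162))*(j(195, -5*(p + 5)) - 31573) = (12 + 225)*(-28/3 - 31573) = 237*(-94747/3) = -7485013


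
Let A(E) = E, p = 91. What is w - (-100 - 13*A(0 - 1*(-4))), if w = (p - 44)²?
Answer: 2361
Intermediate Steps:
w = 2209 (w = (91 - 44)² = 47² = 2209)
w - (-100 - 13*A(0 - 1*(-4))) = 2209 - (-100 - 13*(0 - 1*(-4))) = 2209 - (-100 - 13*(0 + 4)) = 2209 - (-100 - 13*4) = 2209 - (-100 - 52) = 2209 - 1*(-152) = 2209 + 152 = 2361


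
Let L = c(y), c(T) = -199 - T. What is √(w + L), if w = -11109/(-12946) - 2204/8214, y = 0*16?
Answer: I*√409714373917866/1437006 ≈ 14.086*I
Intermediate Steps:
y = 0
L = -199 (L = -199 - 1*0 = -199 + 0 = -199)
w = 31358171/53169222 (w = -11109*(-1/12946) - 2204*1/8214 = 11109/12946 - 1102/4107 = 31358171/53169222 ≈ 0.58978)
√(w + L) = √(31358171/53169222 - 199) = √(-10549317007/53169222) = I*√409714373917866/1437006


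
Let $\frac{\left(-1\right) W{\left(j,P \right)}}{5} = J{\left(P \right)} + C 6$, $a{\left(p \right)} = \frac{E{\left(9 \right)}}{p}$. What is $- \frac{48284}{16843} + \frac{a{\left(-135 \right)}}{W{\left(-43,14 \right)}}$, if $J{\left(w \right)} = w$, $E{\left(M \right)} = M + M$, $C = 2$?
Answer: $- \frac{47060057}{16421925} \approx -2.8657$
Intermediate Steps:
$E{\left(M \right)} = 2 M$
$a{\left(p \right)} = \frac{18}{p}$ ($a{\left(p \right)} = \frac{2 \cdot 9}{p} = \frac{18}{p}$)
$W{\left(j,P \right)} = -60 - 5 P$ ($W{\left(j,P \right)} = - 5 \left(P + 2 \cdot 6\right) = - 5 \left(P + 12\right) = - 5 \left(12 + P\right) = -60 - 5 P$)
$- \frac{48284}{16843} + \frac{a{\left(-135 \right)}}{W{\left(-43,14 \right)}} = - \frac{48284}{16843} + \frac{18 \frac{1}{-135}}{-60 - 70} = \left(-48284\right) \frac{1}{16843} + \frac{18 \left(- \frac{1}{135}\right)}{-60 - 70} = - \frac{48284}{16843} - \frac{2}{15 \left(-130\right)} = - \frac{48284}{16843} - - \frac{1}{975} = - \frac{48284}{16843} + \frac{1}{975} = - \frac{47060057}{16421925}$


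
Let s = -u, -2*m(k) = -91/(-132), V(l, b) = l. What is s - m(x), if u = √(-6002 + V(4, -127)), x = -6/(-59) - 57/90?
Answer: 91/264 - I*√5998 ≈ 0.3447 - 77.447*I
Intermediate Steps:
x = -941/1770 (x = -6*(-1/59) - 57*1/90 = 6/59 - 19/30 = -941/1770 ≈ -0.53164)
m(k) = -91/264 (m(k) = -(-91)/(2*(-132)) = -(-91)*(-1)/(2*132) = -½*91/132 = -91/264)
u = I*√5998 (u = √(-6002 + 4) = √(-5998) = I*√5998 ≈ 77.447*I)
s = -I*√5998 ≈ -77.447*I
s - m(x) = -I*√5998 - 1*(-91/264) = -I*√5998 + 91/264 = 91/264 - I*√5998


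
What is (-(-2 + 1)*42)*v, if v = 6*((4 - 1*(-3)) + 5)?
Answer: 3024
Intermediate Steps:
v = 72 (v = 6*((4 + 3) + 5) = 6*(7 + 5) = 6*12 = 72)
(-(-2 + 1)*42)*v = (-(-2 + 1)*42)*72 = (-1*(-1)*42)*72 = (1*42)*72 = 42*72 = 3024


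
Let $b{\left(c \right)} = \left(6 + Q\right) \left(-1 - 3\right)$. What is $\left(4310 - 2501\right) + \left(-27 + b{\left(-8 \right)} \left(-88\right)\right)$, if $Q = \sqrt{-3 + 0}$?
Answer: $3894 + 352 i \sqrt{3} \approx 3894.0 + 609.68 i$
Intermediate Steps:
$Q = i \sqrt{3}$ ($Q = \sqrt{-3} = i \sqrt{3} \approx 1.732 i$)
$b{\left(c \right)} = -24 - 4 i \sqrt{3}$ ($b{\left(c \right)} = \left(6 + i \sqrt{3}\right) \left(-1 - 3\right) = \left(6 + i \sqrt{3}\right) \left(-4\right) = -24 - 4 i \sqrt{3}$)
$\left(4310 - 2501\right) + \left(-27 + b{\left(-8 \right)} \left(-88\right)\right) = \left(4310 - 2501\right) - \left(27 - \left(-24 - 4 i \sqrt{3}\right) \left(-88\right)\right) = 1809 + \left(-27 + \left(2112 + 352 i \sqrt{3}\right)\right) = 1809 + \left(2085 + 352 i \sqrt{3}\right) = 3894 + 352 i \sqrt{3}$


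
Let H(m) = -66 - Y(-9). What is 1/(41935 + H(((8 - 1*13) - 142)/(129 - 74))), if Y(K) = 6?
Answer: 1/41863 ≈ 2.3887e-5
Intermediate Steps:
H(m) = -72 (H(m) = -66 - 1*6 = -66 - 6 = -72)
1/(41935 + H(((8 - 1*13) - 142)/(129 - 74))) = 1/(41935 - 72) = 1/41863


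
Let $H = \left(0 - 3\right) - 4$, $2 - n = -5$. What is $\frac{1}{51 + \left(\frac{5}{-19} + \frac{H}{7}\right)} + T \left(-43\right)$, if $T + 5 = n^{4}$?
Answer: $- \frac{97361441}{945} \approx -1.0303 \cdot 10^{5}$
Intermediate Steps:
$n = 7$ ($n = 2 - -5 = 2 + 5 = 7$)
$H = -7$ ($H = -3 - 4 = -7$)
$T = 2396$ ($T = -5 + 7^{4} = -5 + 2401 = 2396$)
$\frac{1}{51 + \left(\frac{5}{-19} + \frac{H}{7}\right)} + T \left(-43\right) = \frac{1}{51 + \left(\frac{5}{-19} - \frac{7}{7}\right)} + 2396 \left(-43\right) = \frac{1}{51 + \left(5 \left(- \frac{1}{19}\right) - 1\right)} - 103028 = \frac{1}{51 - \frac{24}{19}} - 103028 = \frac{1}{\frac{945}{19}} - 103028 = \frac{19}{945} - 103028 = - \frac{97361441}{945}$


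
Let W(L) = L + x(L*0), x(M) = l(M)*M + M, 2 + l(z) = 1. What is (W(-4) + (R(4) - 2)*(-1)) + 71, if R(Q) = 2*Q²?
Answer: 37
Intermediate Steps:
l(z) = -1 (l(z) = -2 + 1 = -1)
x(M) = 0 (x(M) = -M + M = 0)
W(L) = L (W(L) = L + 0 = L)
(W(-4) + (R(4) - 2)*(-1)) + 71 = (-4 + (2*4² - 2)*(-1)) + 71 = (-4 + (2*16 - 2)*(-1)) + 71 = (-4 + (32 - 2)*(-1)) + 71 = (-4 + 30*(-1)) + 71 = (-4 - 30) + 71 = -34 + 71 = 37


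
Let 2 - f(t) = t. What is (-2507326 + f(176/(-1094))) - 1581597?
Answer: -2236639699/547 ≈ -4.0889e+6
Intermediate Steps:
f(t) = 2 - t
(-2507326 + f(176/(-1094))) - 1581597 = (-2507326 + (2 - 176/(-1094))) - 1581597 = (-2507326 + (2 - 176*(-1)/1094)) - 1581597 = (-2507326 + (2 - 1*(-88/547))) - 1581597 = (-2507326 + (2 + 88/547)) - 1581597 = (-2507326 + 1182/547) - 1581597 = -1371506140/547 - 1581597 = -2236639699/547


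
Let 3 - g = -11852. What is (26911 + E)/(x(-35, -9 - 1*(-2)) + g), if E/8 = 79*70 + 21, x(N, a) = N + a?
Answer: 71319/11813 ≈ 6.0373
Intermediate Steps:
E = 44408 (E = 8*(79*70 + 21) = 8*(5530 + 21) = 8*5551 = 44408)
g = 11855 (g = 3 - 1*(-11852) = 3 + 11852 = 11855)
(26911 + E)/(x(-35, -9 - 1*(-2)) + g) = (26911 + 44408)/((-35 + (-9 - 1*(-2))) + 11855) = 71319/((-35 + (-9 + 2)) + 11855) = 71319/((-35 - 7) + 11855) = 71319/(-42 + 11855) = 71319/11813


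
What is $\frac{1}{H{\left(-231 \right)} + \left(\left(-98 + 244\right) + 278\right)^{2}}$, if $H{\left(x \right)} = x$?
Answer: $\frac{1}{179545} \approx 5.5696 \cdot 10^{-6}$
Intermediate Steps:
$\frac{1}{H{\left(-231 \right)} + \left(\left(-98 + 244\right) + 278\right)^{2}} = \frac{1}{-231 + \left(\left(-98 + 244\right) + 278\right)^{2}} = \frac{1}{-231 + \left(146 + 278\right)^{2}} = \frac{1}{-231 + 424^{2}} = \frac{1}{-231 + 179776} = \frac{1}{179545}$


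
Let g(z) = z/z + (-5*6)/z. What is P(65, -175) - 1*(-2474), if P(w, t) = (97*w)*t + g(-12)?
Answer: -2201795/2 ≈ -1.1009e+6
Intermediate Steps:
g(z) = 1 - 30/z
P(w, t) = 7/2 + 97*t*w (P(w, t) = (97*w)*t + (-30 - 12)/(-12) = 97*t*w - 1/12*(-42) = 97*t*w + 7/2 = 7/2 + 97*t*w)
P(65, -175) - 1*(-2474) = (7/2 + 97*(-175)*65) - 1*(-2474) = (7/2 - 1103375) + 2474 = -2206743/2 + 2474 = -2201795/2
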